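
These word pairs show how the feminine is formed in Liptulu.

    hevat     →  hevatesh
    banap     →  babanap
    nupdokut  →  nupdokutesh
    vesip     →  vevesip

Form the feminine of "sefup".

sesefup

banap and hevat both have last vowel 'a' yet inflect differently (babanap, hevatesh), so the last vowel is not what conditions the rule; the final letter is.
"sefup" ends in -p. The stems ending in -p (banap → babanap, vesip → vevesip) repeat the first consonant+vowel as a prefix.
The other pattern: stems ending in -t add -esh.
So sefup → sesefup.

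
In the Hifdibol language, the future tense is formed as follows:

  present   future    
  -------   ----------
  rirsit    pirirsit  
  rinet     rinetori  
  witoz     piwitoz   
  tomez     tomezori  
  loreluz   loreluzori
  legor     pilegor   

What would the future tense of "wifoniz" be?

piwifoniz

loreluz and witoz both end in -z yet inflect differently (loreluzori, piwitoz), so the final letter is not what conditions the rule; the last vowel is.
"wifoniz" has last vowel 'i'. The one such stem in the data (rirsit → pirirsit) adds the prefix pi-, so the same rule applies.
So wifoniz → piwifoniz.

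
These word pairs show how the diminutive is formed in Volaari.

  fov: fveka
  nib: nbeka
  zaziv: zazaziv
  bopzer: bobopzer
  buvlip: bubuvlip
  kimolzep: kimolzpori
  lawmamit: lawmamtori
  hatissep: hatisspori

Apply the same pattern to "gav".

gveka

"gav" has 1 vowel. The stems with 1 vowel (fov → fveka, nib → nbeka) delete the last vowel and add -eka.
So gav → gveka.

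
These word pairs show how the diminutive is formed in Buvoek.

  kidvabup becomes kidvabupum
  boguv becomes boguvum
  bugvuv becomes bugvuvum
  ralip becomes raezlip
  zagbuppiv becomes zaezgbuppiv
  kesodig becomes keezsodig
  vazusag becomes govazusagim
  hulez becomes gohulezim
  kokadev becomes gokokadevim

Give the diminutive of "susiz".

"susiz" has last vowel 'i'. The stems whose last vowel is 'i' (ralip → raezlip, zagbuppiv → zaezgbuppiv, kesodig → keezsodig) insert -ez- after the first vowel.
So susiz → suezsiz.

suezsiz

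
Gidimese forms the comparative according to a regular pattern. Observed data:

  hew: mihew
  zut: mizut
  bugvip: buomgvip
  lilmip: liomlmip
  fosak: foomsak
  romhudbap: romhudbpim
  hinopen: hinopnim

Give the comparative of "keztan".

bugvip and romhudbap both end in -p yet inflect differently (buomgvip, romhudbpim), so the final letter is not what conditions the rule; the number of vowels is.
"keztan" has 2 vowels. The stems with 2 vowels (bugvip → buomgvip, lilmip → liomlmip, fosak → foomsak) insert -om- after the first vowel.
So keztan → keomztan.

keomztan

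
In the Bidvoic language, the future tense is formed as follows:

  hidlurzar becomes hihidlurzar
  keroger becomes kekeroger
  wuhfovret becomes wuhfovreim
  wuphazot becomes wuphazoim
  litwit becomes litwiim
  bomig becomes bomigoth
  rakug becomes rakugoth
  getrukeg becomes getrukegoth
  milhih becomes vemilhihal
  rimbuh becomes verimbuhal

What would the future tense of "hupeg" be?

"hupeg" ends in -g. The stems ending in -g (bomig → bomigoth, rakug → rakugoth, getrukeg → getrukegoth) add -oth.
So hupeg → hupegoth.

hupegoth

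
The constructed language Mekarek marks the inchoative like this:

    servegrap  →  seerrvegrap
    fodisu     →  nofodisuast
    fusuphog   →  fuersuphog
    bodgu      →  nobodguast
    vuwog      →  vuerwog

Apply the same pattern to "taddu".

notadduast

"taddu" ends in -u. The stems ending in -u (bodgu → nobodguast, fodisu → nofodisuast) add no- … -ast around the stem.
So taddu → notadduast.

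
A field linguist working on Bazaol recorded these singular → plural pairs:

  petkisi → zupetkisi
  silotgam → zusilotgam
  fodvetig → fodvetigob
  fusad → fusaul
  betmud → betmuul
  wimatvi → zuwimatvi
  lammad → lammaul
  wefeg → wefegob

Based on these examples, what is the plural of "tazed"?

tazeul

"tazed" ends in -d. The stems ending in -d (fusad → fusaul, lammad → lammaul, betmud → betmuul) drop the final letter and add -ul.
The other patterns: stems ending in -g add -ob; stems ending in -i or -m add the prefix zu-.
So tazed → tazeul.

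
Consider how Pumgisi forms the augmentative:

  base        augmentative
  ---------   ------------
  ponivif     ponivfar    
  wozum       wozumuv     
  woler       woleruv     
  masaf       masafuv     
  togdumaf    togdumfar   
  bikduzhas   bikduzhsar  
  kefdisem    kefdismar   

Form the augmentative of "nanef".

nanefuv

kefdisem and wozum both end in -m yet inflect differently (kefdismar, wozumuv), so the final letter is not what conditions the rule; the number of vowels is.
"nanef" has 2 vowels. The stems with 2 vowels (wozum → wozumuv, woler → woleruv, masaf → masafuv) add -uv.
The other pattern: stems with 3 vowels delete the last vowel and add -ar.
So nanef → nanefuv.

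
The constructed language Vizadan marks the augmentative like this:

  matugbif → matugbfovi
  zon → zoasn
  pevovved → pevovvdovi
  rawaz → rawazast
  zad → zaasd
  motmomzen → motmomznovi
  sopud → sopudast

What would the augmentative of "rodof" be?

rodofast

"rodof" has 2 vowels. The stems with 2 vowels (rawaz → rawazast, sopud → sopudast) add -ast.
So rodof → rodofast.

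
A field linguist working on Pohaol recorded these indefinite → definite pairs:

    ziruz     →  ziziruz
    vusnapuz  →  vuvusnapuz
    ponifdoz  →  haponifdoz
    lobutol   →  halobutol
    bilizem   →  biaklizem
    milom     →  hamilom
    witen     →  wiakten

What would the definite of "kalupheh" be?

kaaklupheh

vusnapuz and ponifdoz both end in -z yet inflect differently (vuvusnapuz, haponifdoz), so the final letter is not what conditions the rule; the last vowel is.
"kalupheh" has last vowel 'e'. The stems whose last vowel is 'e' (bilizem → biaklizem, witen → wiakten) insert -ak- after the first vowel.
The other patterns: stems whose last vowel is 'u' repeat the first consonant+vowel as a prefix; stems whose last vowel is 'o' add the prefix ha-.
So kalupheh → kaaklupheh.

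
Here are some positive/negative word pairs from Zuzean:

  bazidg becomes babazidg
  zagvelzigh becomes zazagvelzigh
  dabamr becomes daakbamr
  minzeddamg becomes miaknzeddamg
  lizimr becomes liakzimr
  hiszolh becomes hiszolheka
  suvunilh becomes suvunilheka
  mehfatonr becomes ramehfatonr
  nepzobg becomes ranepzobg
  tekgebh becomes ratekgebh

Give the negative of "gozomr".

bazidg and minzeddamg both end in -g yet inflect differently (babazidg, miaknzeddamg), so the final letter is not what conditions the rule; the second-to-last letter is.
"gozomr" has second-to-last letter 'm'. The stems whose second-to-last letter is 'm' (dabamr → daakbamr, minzeddamg → miaknzeddamg, lizimr → liakzimr) insert -ak- after the first vowel.
So gozomr → goakzomr.

goakzomr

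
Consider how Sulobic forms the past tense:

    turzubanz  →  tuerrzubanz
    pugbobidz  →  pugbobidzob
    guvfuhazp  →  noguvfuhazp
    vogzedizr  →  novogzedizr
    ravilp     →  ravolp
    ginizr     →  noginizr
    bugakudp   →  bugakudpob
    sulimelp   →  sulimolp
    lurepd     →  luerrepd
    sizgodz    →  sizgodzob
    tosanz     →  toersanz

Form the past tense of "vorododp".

"vorododp" has second-to-last letter 'd'. The stems whose second-to-last letter is 'd' (pugbobidz → pugbobidzob, bugakudp → bugakudpob, sizgodz → sizgodzob) add -ob.
So vorododp → vorododpob.

vorododpob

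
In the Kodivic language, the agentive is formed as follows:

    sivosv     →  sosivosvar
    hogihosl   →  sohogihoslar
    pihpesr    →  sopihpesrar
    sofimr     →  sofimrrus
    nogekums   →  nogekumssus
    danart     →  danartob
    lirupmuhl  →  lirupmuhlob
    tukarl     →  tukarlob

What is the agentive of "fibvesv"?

"fibvesv" has second-to-last letter 's'. The stems whose second-to-last letter is 's' (sivosv → sosivosvar, hogihosl → sohogihoslar, pihpesr → sopihpesrar) add so- … -ar around the stem.
The other patterns: stems whose second-to-last letter is 'm' double the final consonant and add -us; stems whose second-to-last letter is 'h' or 'r' add -ob.
So fibvesv → sofibvesvar.

sofibvesvar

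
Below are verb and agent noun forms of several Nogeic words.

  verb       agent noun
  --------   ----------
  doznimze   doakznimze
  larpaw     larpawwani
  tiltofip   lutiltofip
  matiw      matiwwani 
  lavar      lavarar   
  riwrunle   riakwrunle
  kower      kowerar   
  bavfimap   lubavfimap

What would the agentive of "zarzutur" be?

zarzuturar

tiltofip and matiw both have last vowel 'i' yet inflect differently (lutiltofip, matiwwani), so the last vowel is not what conditions the rule; the final letter is.
"zarzutur" ends in -r. The stems ending in -r (lavar → lavarar, kower → kowerar) add -ar.
So zarzutur → zarzuturar.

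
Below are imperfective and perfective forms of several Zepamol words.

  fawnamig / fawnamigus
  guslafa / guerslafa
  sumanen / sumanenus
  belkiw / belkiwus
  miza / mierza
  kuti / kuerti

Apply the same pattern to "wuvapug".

fawnamig and kuti both have last vowel 'i' yet inflect differently (fawnamigus, kuerti), so the last vowel is not what conditions the rule; whether the stem ends in a vowel or a consonant is.
"wuvapug" ends in a consonant. The stems ending in a consonant (fawnamig → fawnamigus, belkiw → belkiwus, sumanen → sumanenus) add -us.
The other pattern: stems ending in a vowel insert -er- after the first vowel.
So wuvapug → wuvapugus.

wuvapugus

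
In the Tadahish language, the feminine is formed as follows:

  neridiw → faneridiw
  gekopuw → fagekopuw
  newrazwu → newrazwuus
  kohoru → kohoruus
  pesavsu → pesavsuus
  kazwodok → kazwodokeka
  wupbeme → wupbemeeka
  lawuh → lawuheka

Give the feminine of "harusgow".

faharusgow

gekopuw and newrazwu both have last vowel 'u' yet inflect differently (fagekopuw, newrazwuus), so the last vowel is not what conditions the rule; the final letter is.
"harusgow" ends in -w. The stems ending in -w (neridiw → faneridiw, gekopuw → fagekopuw) add the prefix fa-.
So harusgow → faharusgow.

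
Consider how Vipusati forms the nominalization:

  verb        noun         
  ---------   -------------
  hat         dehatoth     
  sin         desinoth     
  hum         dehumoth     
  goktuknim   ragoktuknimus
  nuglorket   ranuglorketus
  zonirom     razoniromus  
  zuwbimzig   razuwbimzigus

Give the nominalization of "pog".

depogoth

hum and goktuknim both end in -m yet inflect differently (dehumoth, ragoktuknimus), so the final letter is not what conditions the rule; the number of vowels is.
"pog" has 1 vowel. The stems with 1 vowel (hat → dehatoth, sin → desinoth, hum → dehumoth) add de- … -oth around the stem.
The other pattern: stems with 3 vowels add ra- … -us around the stem.
So pog → depogoth.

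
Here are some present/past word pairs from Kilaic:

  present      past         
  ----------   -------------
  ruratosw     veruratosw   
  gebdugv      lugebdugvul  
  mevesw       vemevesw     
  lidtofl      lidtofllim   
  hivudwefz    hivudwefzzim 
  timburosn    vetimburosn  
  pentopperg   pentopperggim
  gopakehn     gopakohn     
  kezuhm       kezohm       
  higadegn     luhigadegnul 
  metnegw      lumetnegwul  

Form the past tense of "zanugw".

"zanugw" has second-to-last letter 'g'. The stems whose second-to-last letter is 'g' (gebdugv → lugebdugvul, higadegn → luhigadegnul, metnegw → lumetnegwul) add lu- … -ul around the stem.
So zanugw → luzanugwul.

luzanugwul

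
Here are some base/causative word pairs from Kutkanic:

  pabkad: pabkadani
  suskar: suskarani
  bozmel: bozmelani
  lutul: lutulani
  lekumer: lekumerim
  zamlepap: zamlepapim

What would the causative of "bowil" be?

bowilani

suskar and lekumer both end in -r yet inflect differently (suskarani, lekumerim), so the final letter is not what conditions the rule; the number of vowels is.
"bowil" has 2 vowels. The stems with 2 vowels (pabkad → pabkadani, suskar → suskarani, bozmel → bozmelani) add -ani.
So bowil → bowilani.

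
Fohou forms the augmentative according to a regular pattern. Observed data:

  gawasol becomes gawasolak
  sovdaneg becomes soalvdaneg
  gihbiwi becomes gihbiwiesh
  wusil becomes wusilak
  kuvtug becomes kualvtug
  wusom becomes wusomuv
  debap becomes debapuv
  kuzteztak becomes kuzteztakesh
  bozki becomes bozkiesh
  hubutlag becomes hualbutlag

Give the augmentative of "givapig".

debap and hubutlag both have last vowel 'a' yet inflect differently (debapuv, hualbutlag), so the last vowel is not what conditions the rule; the final letter is.
"givapig" ends in -g. The stems ending in -g (hubutlag → hualbutlag, sovdaneg → soalvdaneg, kuvtug → kualvtug) insert -al- after the first vowel.
So givapig → gialvapig.

gialvapig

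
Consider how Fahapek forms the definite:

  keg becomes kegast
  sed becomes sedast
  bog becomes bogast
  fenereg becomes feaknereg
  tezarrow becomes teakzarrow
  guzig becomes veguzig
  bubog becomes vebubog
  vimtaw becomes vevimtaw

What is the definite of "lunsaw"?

"lunsaw" has 2 vowels. The stems with 2 vowels (guzig → veguzig, vimtaw → vevimtaw, bubog → vebubog) add the prefix ve-.
So lunsaw → velunsaw.

velunsaw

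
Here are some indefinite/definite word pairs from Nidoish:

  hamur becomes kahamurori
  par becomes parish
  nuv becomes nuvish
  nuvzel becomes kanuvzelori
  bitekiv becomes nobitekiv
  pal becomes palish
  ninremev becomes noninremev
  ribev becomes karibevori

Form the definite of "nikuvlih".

nuv and ribev both end in -v yet inflect differently (nuvish, karibevori), so the final letter is not what conditions the rule; the number of vowels is.
"nikuvlih" has 3 vowels. The stems with 3 vowels (bitekiv → nobitekiv, ninremev → noninremev) add the prefix no-.
So nikuvlih → nonikuvlih.

nonikuvlih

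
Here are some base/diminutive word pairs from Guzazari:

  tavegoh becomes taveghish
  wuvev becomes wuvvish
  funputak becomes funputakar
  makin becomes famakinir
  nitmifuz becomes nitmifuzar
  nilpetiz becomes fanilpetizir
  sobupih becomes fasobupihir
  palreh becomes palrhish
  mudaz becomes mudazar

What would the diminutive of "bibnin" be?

fabibninir

mudaz and nilpetiz both end in -z yet inflect differently (mudazar, fanilpetizir), so the final letter is not what conditions the rule; the last vowel is.
"bibnin" has last vowel 'i'. The stems whose last vowel is 'i' (nilpetiz → fanilpetizir, makin → famakinir, sobupih → fasobupihir) add fa- … -ir around the stem.
So bibnin → fabibninir.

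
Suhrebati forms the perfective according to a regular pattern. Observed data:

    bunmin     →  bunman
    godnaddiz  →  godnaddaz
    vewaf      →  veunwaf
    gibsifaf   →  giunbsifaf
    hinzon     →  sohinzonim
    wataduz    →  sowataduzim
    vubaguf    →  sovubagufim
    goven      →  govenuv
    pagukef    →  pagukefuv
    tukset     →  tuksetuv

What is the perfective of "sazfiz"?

sazfaz

"sazfiz" has last vowel 'i'. The stems whose last vowel is 'i' (bunmin → bunman, godnaddiz → godnaddaz) change the last vowel to 'a'.
The other patterns: stems whose last vowel is 'a' insert -un- after the first vowel; stems whose last vowel is 'o' or 'u' add so- … -im around the stem; stems whose last vowel is 'e' add -uv.
So sazfiz → sazfaz.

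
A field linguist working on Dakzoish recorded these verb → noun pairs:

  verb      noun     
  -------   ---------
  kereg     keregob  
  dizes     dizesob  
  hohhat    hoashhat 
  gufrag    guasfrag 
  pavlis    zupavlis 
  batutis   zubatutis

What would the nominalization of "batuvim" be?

zubatuvim

kereg and gufrag both end in -g yet inflect differently (keregob, guasfrag), so the final letter is not what conditions the rule; the last vowel is.
"batuvim" has last vowel 'i'. The stems whose last vowel is 'i' (pavlis → zupavlis, batutis → zubatutis) add the prefix zu-.
So batuvim → zubatuvim.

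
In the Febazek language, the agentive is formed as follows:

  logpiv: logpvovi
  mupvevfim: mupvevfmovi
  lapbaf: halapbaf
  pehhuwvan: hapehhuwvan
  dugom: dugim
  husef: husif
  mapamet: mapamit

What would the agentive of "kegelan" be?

mupvevfim and dugom both end in -m yet inflect differently (mupvevfmovi, dugim), so the final letter is not what conditions the rule; the last vowel is.
"kegelan" has last vowel 'a'. The stems whose last vowel is 'a' (lapbaf → halapbaf, pehhuwvan → hapehhuwvan) add the prefix ha-.
So kegelan → hakegelan.

hakegelan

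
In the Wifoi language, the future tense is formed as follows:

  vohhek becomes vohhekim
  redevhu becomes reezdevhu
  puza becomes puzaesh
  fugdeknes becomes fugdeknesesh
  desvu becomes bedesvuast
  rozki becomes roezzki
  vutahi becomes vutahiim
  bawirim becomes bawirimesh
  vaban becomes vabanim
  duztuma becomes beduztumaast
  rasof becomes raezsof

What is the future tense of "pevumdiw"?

pevumdiwesh

redevhu and desvu both end in -u yet inflect differently (reezdevhu, bedesvuast), so the final letter is not what conditions the rule; the first letter is.
"pevumdiw" begins with p-. The one such stem in the data (puza → puzaesh) adds -esh, so the same rule applies.
The other patterns: stems beginning with r- insert -ez- after the first vowel; stems beginning with d- add be- … -ast around the stem; stems beginning with v- add -im.
So pevumdiw → pevumdiwesh.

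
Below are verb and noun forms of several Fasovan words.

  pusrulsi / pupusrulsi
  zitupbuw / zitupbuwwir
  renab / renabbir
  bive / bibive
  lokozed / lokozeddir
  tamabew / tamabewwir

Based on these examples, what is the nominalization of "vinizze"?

vivinizze

tamabew and bive both have last vowel 'e' yet inflect differently (tamabewwir, bibive), so the last vowel is not what conditions the rule; whether the stem ends in a vowel or a consonant is.
"vinizze" ends in a vowel. The stems ending in a vowel (pusrulsi → pupusrulsi, bive → bibive) repeat the first consonant+vowel as a prefix.
The other pattern: stems ending in a consonant double the final consonant and add -ir.
So vinizze → vivinizze.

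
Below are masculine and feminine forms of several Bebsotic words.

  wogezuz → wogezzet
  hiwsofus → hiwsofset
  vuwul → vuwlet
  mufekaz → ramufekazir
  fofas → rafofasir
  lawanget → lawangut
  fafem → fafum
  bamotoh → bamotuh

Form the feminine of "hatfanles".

"hatfanles" has last vowel 'e'. The stems whose last vowel is 'e' (lawanget → lawangut, fafem → fafum) change the last vowel to 'u'.
The other patterns: stems whose last vowel is 'u' delete the last vowel and add -et; stems whose last vowel is 'a' add ra- … -ir around the stem.
So hatfanles → hatfanlus.

hatfanlus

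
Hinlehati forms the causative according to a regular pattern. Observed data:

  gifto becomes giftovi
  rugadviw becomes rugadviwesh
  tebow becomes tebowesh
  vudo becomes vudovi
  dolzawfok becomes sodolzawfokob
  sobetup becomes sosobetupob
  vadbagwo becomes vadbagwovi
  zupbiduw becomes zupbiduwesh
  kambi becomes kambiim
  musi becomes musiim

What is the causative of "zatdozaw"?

kambi and rugadviw both have last vowel 'i' yet inflect differently (kambiim, rugadviwesh), so the last vowel is not what conditions the rule; the final letter is.
"zatdozaw" ends in -w. The stems ending in -w (zupbiduw → zupbiduwesh, rugadviw → rugadviwesh, tebow → tebowesh) add -esh.
The other patterns: stems ending in -o drop the final letter and add -ovi; stems ending in -i add -im; stems ending in -k or -p add so- … -ob around the stem.
So zatdozaw → zatdozawesh.

zatdozawesh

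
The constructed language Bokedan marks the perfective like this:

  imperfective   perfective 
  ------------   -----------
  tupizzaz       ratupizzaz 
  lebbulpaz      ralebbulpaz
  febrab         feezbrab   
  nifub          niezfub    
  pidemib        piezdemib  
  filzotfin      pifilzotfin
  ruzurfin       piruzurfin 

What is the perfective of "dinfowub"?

dieznfowub

tupizzaz and febrab both have last vowel 'a' yet inflect differently (ratupizzaz, feezbrab), so the last vowel is not what conditions the rule; the final letter is.
"dinfowub" ends in -b. The stems ending in -b (febrab → feezbrab, nifub → niezfub, pidemib → piezdemib) insert -ez- after the first vowel.
The other patterns: stems ending in -z add the prefix ra-; stems ending in -n add the prefix pi-.
So dinfowub → dieznfowub.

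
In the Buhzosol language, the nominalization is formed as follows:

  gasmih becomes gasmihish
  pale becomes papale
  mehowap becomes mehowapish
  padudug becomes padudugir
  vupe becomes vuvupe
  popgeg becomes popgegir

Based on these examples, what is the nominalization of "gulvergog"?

"gulvergog" ends in -g. The stems ending in -g (popgeg → popgegir, padudug → padudugir) add -ir.
So gulvergog → gulvergogir.

gulvergogir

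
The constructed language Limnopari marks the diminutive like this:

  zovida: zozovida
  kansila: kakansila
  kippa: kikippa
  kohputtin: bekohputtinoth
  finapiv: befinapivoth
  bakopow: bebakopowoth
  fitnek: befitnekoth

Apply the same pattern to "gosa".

kansila and kohputtin both begin with k- yet inflect differently (kakansila, bekohputtinoth), so the first letter is not what conditions the rule; whether the stem ends in a vowel or a consonant is.
"gosa" ends in a vowel. The stems ending in a vowel (zovida → zozovida, kansila → kakansila, kippa → kikippa) repeat the first consonant+vowel as a prefix.
So gosa → gogosa.

gogosa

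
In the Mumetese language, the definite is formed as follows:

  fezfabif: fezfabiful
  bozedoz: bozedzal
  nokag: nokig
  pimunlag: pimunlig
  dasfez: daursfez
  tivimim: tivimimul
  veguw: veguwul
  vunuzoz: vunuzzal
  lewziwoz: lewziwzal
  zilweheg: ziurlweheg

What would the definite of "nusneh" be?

"nusneh" has last vowel 'e'. The stems whose last vowel is 'e' (dasfez → daursfez, zilweheg → ziurlweheg) insert -ur- after the first vowel.
So nusneh → nuursneh.

nuursneh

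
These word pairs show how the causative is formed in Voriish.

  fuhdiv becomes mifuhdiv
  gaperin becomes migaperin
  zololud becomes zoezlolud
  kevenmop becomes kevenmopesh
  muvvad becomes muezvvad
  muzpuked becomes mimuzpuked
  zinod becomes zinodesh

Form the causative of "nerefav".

neezrefav

zinod and muzpuked both end in -d yet inflect differently (zinodesh, mimuzpuked), so the final letter is not what conditions the rule; the last vowel is.
"nerefav" has last vowel 'a'. The one such stem in the data (muvvad → muezvvad) inserts -ez- after the first vowel (as does zololud), so the same rule applies.
The other patterns: stems whose last vowel is 'o' add -esh; stems whose last vowel is 'e' or 'i' add the prefix mi-.
So nerefav → neezrefav.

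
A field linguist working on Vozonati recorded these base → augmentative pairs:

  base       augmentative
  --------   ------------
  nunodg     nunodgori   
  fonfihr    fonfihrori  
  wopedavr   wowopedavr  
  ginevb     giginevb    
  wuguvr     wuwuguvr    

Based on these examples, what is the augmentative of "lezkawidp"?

wopedavr and fonfihr both end in -r yet inflect differently (wowopedavr, fonfihrori), so the final letter is not what conditions the rule; the second-to-last letter is.
"lezkawidp" has second-to-last letter 'd'. The one such stem in the data (nunodg → nunodgori) adds -ori, so the same rule applies.
So lezkawidp → lezkawidpori.

lezkawidpori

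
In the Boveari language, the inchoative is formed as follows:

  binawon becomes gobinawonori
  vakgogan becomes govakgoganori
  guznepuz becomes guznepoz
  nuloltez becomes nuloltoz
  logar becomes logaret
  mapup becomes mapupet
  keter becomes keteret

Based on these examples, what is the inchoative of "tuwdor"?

tuwdoret

"tuwdor" ends in -r. The stems ending in -r (logar → logaret, keter → keteret) add -et.
The other patterns: stems ending in -n add go- … -ori around the stem; stems ending in -z change the last vowel to 'o'.
So tuwdor → tuwdoret.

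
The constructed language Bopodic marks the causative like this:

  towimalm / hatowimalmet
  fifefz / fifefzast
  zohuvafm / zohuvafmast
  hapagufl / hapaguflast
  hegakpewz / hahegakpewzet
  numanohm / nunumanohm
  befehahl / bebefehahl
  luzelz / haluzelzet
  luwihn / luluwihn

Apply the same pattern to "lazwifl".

lazwiflast

numanohm and zohuvafm both end in -m yet inflect differently (nunumanohm, zohuvafmast), so the final letter is not what conditions the rule; the second-to-last letter is.
"lazwifl" has second-to-last letter 'f'. The stems whose second-to-last letter is 'f' (fifefz → fifefzast, zohuvafm → zohuvafmast, hapagufl → hapaguflast) add -ast.
The other patterns: stems whose second-to-last letter is 'h' repeat the first consonant+vowel as a prefix; stems whose second-to-last letter is 'l' or 'w' add ha- … -et around the stem.
So lazwifl → lazwiflast.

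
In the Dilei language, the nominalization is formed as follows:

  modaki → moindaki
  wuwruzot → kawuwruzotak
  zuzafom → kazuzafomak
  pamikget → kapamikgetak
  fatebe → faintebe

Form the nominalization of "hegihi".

pamikget and fatebe both have last vowel 'e' yet inflect differently (kapamikgetak, faintebe), so the last vowel is not what conditions the rule; whether the stem ends in a vowel or a consonant is.
"hegihi" ends in a vowel. The stems ending in a vowel (modaki → moindaki, fatebe → faintebe) insert -in- after the first vowel.
The other pattern: stems ending in a consonant add ka- … -ak around the stem.
So hegihi → heingihi.

heingihi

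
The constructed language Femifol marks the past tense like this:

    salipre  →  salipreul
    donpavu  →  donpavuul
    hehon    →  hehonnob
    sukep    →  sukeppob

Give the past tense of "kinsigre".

salipre and sukep both have last vowel 'e' yet inflect differently (salipreul, sukeppob), so the last vowel is not what conditions the rule; whether the stem ends in a vowel or a consonant is.
"kinsigre" ends in a vowel. The stems ending in a vowel (salipre → salipreul, donpavu → donpavuul) add -ul.
So kinsigre → kinsigreul.

kinsigreul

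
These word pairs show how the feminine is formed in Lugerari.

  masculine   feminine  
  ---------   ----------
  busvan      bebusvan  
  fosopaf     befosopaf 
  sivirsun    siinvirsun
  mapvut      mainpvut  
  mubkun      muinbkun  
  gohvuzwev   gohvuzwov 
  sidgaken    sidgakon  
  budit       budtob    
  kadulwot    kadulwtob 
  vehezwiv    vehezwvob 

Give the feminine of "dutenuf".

busvan and sivirsun both end in -n yet inflect differently (bebusvan, siinvirsun), so the final letter is not what conditions the rule; the last vowel is.
"dutenuf" has last vowel 'u'. The stems whose last vowel is 'u' (sivirsun → siinvirsun, mapvut → mainpvut, mubkun → muinbkun) insert -in- after the first vowel.
The other patterns: stems whose last vowel is 'a' add the prefix be-; stems whose last vowel is 'e' change the last vowel to 'o'; stems whose last vowel is 'i' or 'o' delete the last vowel and add -ob.
So dutenuf → duintenuf.

duintenuf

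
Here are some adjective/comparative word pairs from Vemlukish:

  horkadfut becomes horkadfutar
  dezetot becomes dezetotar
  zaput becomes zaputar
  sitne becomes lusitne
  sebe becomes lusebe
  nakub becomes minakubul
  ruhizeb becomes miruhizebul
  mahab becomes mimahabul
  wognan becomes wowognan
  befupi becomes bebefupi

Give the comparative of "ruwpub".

miruwpubul

horkadfut and nakub both have last vowel 'u' yet inflect differently (horkadfutar, minakubul), so the last vowel is not what conditions the rule; the final letter is.
"ruwpub" ends in -b. The stems ending in -b (nakub → minakubul, ruhizeb → miruhizebul, mahab → mimahabul) add mi- … -ul around the stem.
The other patterns: stems ending in -t add -ar; stems ending in -e add the prefix lu-; stems ending in -i or -n repeat the first consonant+vowel as a prefix.
So ruwpub → miruwpubul.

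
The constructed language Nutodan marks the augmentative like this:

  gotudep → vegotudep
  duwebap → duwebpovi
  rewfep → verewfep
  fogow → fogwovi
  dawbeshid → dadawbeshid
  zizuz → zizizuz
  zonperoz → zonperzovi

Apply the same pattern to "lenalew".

"lenalew" has last vowel 'e'. The stems whose last vowel is 'e' (gotudep → vegotudep, rewfep → verewfep) add the prefix ve-.
So lenalew → velenalew.

velenalew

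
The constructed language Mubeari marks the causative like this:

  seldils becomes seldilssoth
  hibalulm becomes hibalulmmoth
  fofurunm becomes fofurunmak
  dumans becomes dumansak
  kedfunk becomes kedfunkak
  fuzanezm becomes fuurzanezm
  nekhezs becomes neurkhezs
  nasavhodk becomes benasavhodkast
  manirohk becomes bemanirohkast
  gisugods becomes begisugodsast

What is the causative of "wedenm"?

wedenmak

"wedenm" has second-to-last letter 'n'. The stems whose second-to-last letter is 'n' (fofurunm → fofurunmak, dumans → dumansak, kedfunk → kedfunkak) add -ak.
The other patterns: stems whose second-to-last letter is 'l' double the final consonant and add -oth; stems whose second-to-last letter is 'z' insert -ur- after the first vowel; stems whose second-to-last letter is 'd' or 'h' add be- … -ast around the stem.
So wedenm → wedenmak.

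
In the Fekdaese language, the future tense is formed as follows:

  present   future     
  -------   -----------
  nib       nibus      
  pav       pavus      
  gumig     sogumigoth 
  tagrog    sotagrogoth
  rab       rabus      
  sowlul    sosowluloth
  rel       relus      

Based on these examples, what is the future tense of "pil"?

pilus

rel and sowlul both end in -l yet inflect differently (relus, sosowluloth), so the final letter is not what conditions the rule; the number of vowels is.
"pil" has 1 vowel. The stems with 1 vowel (rel → relus, rab → rabus, nib → nibus) add -us.
The other pattern: stems with 2 vowels add so- … -oth around the stem.
So pil → pilus.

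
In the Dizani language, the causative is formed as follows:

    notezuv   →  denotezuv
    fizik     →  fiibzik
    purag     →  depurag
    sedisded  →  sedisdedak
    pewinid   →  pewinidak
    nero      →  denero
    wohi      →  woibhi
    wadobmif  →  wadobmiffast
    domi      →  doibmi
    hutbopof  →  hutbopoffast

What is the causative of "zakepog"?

"zakepog" ends in -g. The one such stem in the data (purag → depurag) adds the prefix de-, so the same rule applies.
The other patterns: stems ending in -d add -ak; stems ending in -i or -k insert -ib- after the first vowel; stems ending in -f double the final consonant and add -ast.
So zakepog → dezakepog.

dezakepog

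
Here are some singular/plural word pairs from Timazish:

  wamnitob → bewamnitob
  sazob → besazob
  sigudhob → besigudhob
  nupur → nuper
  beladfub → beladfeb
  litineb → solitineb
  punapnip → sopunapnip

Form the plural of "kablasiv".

"kablasiv" has last vowel 'i'. The one such stem in the data (punapnip → sopunapnip) adds the prefix so-, so the same rule applies.
So kablasiv → sokablasiv.

sokablasiv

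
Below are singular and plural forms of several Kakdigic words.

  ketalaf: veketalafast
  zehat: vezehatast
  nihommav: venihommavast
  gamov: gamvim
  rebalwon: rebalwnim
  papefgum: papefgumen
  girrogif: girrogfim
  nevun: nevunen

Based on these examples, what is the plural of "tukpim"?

nihommav and gamov both end in -v yet inflect differently (venihommavast, gamvim), so the final letter is not what conditions the rule; the last vowel is.
"tukpim" has last vowel 'i'. The one such stem in the data (girrogif → girrogfim) deletes the last vowel and adds -im (as do gamov, rebalwon), so the same rule applies.
So tukpim → tukpmim.

tukpmim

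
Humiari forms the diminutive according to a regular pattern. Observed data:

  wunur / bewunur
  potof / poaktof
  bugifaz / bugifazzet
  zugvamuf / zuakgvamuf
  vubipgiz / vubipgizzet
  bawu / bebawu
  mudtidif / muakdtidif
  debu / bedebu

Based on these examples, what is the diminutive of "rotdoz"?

rotdozzet

mudtidif and vubipgiz both have last vowel 'i' yet inflect differently (muakdtidif, vubipgizzet), so the last vowel is not what conditions the rule; the final letter is.
"rotdoz" ends in -z. The stems ending in -z (bugifaz → bugifazzet, vubipgiz → vubipgizzet) double the final consonant and add -et.
So rotdoz → rotdozzet.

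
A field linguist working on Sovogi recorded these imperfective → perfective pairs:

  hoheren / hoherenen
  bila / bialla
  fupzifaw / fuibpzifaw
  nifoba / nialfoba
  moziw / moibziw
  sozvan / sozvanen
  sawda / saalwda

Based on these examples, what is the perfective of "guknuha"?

sozvan and sawda both have last vowel 'a' yet inflect differently (sozvanen, saalwda), so the last vowel is not what conditions the rule; the final letter is.
"guknuha" ends in -a. The stems ending in -a (sawda → saalwda, bila → bialla, nifoba → nialfoba) insert -al- after the first vowel.
So guknuha → gualknuha.

gualknuha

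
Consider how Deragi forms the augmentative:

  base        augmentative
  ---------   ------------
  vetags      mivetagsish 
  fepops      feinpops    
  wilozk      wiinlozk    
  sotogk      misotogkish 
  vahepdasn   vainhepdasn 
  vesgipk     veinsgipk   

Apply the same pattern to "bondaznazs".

boinndaznazs

sotogk and wilozk both end in -k yet inflect differently (misotogkish, wiinlozk), so the final letter is not what conditions the rule; the second-to-last letter is.
"bondaznazs" has second-to-last letter 'z'. The one such stem in the data (wilozk → wiinlozk) inserts -in- after the first vowel (as do vahepdasn, fepops), so the same rule applies.
The other pattern: stems whose second-to-last letter is 'g' add mi- … -ish around the stem.
So bondaznazs → boinndaznazs.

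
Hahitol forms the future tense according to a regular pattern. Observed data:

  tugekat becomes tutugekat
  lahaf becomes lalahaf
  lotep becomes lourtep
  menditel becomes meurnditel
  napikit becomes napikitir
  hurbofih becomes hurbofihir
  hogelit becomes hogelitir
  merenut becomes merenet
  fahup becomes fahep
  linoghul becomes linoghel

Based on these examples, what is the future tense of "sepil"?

tugekat and napikit both end in -t yet inflect differently (tutugekat, napikitir), so the final letter is not what conditions the rule; the last vowel is.
"sepil" has last vowel 'i'. The stems whose last vowel is 'i' (napikit → napikitir, hurbofih → hurbofihir, hogelit → hogelitir) add -ir.
So sepil → sepilir.

sepilir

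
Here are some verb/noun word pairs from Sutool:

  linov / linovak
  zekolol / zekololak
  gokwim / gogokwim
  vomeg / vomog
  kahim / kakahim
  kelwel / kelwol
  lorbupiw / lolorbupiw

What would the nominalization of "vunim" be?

vuvunim

zekolol and kelwel both end in -l yet inflect differently (zekololak, kelwol), so the final letter is not what conditions the rule; the last vowel is.
"vunim" has last vowel 'i'. The stems whose last vowel is 'i' (gokwim → gogokwim, lorbupiw → lolorbupiw, kahim → kakahim) repeat the first consonant+vowel as a prefix.
The other patterns: stems whose last vowel is 'o' add -ak; stems whose last vowel is 'e' change the last vowel to 'o'.
So vunim → vuvunim.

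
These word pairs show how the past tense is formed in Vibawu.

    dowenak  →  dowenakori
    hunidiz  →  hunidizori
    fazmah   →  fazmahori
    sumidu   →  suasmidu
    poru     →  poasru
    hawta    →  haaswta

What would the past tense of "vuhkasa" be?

"vuhkasa" ends in a vowel. The stems ending in a vowel (sumidu → suasmidu, poru → poasru, hawta → haaswta) insert -as- after the first vowel.
The other pattern: stems ending in a consonant add -ori.
So vuhkasa → vuashkasa.

vuashkasa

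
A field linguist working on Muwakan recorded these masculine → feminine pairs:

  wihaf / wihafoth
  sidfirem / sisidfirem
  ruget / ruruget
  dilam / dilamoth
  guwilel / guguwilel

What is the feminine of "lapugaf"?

lapugafoth

sidfirem and dilam both end in -m yet inflect differently (sisidfirem, dilamoth), so the final letter is not what conditions the rule; the last vowel is.
"lapugaf" has last vowel 'a'. The stems whose last vowel is 'a' (wihaf → wihafoth, dilam → dilamoth) add -oth.
So lapugaf → lapugafoth.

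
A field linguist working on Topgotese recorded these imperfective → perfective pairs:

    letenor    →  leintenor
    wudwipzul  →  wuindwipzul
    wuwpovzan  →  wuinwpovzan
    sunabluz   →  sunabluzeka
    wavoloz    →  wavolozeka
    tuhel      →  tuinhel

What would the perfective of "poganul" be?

sunabluz and wudwipzul both have last vowel 'u' yet inflect differently (sunabluzeka, wuindwipzul), so the last vowel is not what conditions the rule; the final letter is.
"poganul" ends in -l. The stems ending in -l (wudwipzul → wuindwipzul, tuhel → tuinhel) insert -in- after the first vowel.
The other pattern: stems ending in -z add -eka.
So poganul → poinganul.

poinganul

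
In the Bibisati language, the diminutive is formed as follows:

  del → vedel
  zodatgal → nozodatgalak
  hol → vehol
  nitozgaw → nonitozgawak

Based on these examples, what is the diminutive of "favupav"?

del and zodatgal both end in -l yet inflect differently (vedel, nozodatgalak), so the final letter is not what conditions the rule; the number of vowels is.
"favupav" has 3 vowels. The stems with 3 vowels (zodatgal → nozodatgalak, nitozgaw → nonitozgawak) add no- … -ak around the stem.
The other pattern: stems with 1 vowel add the prefix ve-.
So favupav → nofavupavak.

nofavupavak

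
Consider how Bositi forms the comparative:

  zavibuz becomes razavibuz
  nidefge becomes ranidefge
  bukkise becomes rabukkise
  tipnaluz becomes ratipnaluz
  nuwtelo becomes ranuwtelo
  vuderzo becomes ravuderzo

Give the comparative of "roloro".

raroloro

Every pair shown (zavibuz → razavibuz, nidefge → ranidefge, bukkise → rabukkise, …) follows the same rule: add the prefix ra-.
So roloro → raroloro.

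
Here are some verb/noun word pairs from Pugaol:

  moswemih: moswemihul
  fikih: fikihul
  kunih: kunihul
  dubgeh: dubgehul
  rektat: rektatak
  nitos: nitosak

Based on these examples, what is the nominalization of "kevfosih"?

kevfosihul

fikih and rektat both have 2 vowels yet inflect differently (fikihul, rektatak), so the number of vowels is not what conditions the rule; the final letter is.
"kevfosih" ends in -h. The stems ending in -h (moswemih → moswemihul, fikih → fikihul, kunih → kunihul) add -ul.
The other pattern: stems ending in -s or -t add -ak.
So kevfosih → kevfosihul.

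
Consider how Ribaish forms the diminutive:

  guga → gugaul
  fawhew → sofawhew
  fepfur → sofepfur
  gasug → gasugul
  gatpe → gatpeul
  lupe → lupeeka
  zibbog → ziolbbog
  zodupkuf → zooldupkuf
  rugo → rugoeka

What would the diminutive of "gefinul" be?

gefinulul

zibbog and gasug both end in -g yet inflect differently (ziolbbog, gasugul), so the final letter is not what conditions the rule; the first letter is.
"gefinul" begins with g-. The stems beginning with g- (guga → gugaul, gatpe → gatpeul, gasug → gasugul) add -ul.
The other patterns: stems beginning with z- insert -ol- after the first vowel; stems beginning with f- add the prefix so-; stems beginning with l- or r- add -eka.
So gefinul → gefinulul.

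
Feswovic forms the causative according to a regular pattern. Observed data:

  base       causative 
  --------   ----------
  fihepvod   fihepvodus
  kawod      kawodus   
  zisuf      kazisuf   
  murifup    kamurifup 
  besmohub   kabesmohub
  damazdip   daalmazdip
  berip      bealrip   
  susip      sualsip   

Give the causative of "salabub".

kasalabub

murifup and damazdip both end in -p yet inflect differently (kamurifup, daalmazdip), so the final letter is not what conditions the rule; the last vowel is.
"salabub" has last vowel 'u'. The stems whose last vowel is 'u' (zisuf → kazisuf, murifup → kamurifup, besmohub → kabesmohub) add the prefix ka-.
So salabub → kasalabub.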